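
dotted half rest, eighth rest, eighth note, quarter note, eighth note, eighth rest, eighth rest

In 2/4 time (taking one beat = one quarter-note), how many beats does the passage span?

One quarter-note beat = 2 eighth notes.
Convert each value to eighth notes: dotted half rest = 6; eighth rest = 1; eighth note = 1; quarter note = 2; eighth note = 1; eighth rest = 1; eighth rest = 1.
Adding: 6 + 1 + 1 + 2 + 1 + 1 + 1 = 13.
13 ÷ 2 = 6.5 beats.

6.5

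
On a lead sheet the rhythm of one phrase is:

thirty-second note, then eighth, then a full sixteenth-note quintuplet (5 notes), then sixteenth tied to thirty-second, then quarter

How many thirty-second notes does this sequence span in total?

Express everything in thirty-second notes: thirty-second note = 1; eighth = 4; a full sixteenth-note quintuplet (5 notes) (five quintuplet sixteenths span one quarter) = 8; sixteenth tied to thirty-second (sixteenth + thirty-second) = 3; quarter = 8.
Total: 1 + 4 + 8 + 3 + 8 = 24 thirty-second notes.

24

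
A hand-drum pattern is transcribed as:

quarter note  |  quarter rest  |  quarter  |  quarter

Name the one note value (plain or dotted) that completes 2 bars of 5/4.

dotted whole note

2 bars of 5/4 = 10 quarter notes.
In quarter notes: quarter note = 1; quarter rest = 1; quarter = 1; quarter = 1.
Sum: 1 + 1 + 1 + 1 = 4.
Remaining: 10 − 4 = 6 quarter notes, which is a dotted whole note.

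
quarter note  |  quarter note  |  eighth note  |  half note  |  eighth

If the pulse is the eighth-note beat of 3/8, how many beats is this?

One eighth-note beat = 2 sixteenth notes.
In sixteenth notes: quarter note = 4; quarter note = 4; eighth note = 2; half note = 8; eighth = 2.
Adding: 4 + 4 + 2 + 8 + 2 = 20.
20 ÷ 2 = 10 beats.

10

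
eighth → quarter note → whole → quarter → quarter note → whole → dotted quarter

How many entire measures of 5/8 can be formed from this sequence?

One bar of 5/8 = 5 eighth notes.
In eighth notes: eighth = 1; quarter note = 2; whole = 8; quarter = 2; quarter note = 2; whole = 8; dotted quarter = 3.
Total: 1 + 2 + 8 + 2 + 2 + 8 + 3 = 26.
26 ÷ 5 = 5 complete bars with 1 left over.

5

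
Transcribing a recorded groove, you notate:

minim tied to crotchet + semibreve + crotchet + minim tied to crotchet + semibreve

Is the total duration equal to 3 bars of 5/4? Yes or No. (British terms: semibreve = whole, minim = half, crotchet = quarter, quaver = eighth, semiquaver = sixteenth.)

Yes

One bar of 5/4 = 5 quarter notes, so 3 bars = 15.
Each duration in quarter notes: minim tied to crotchet (minim + crotchet) = 3; semibreve = 4; crotchet = 1; minim tied to crotchet (minim + crotchet) = 3; semibreve = 4.
Adding: 3 + 4 + 1 + 3 + 4 = 15.
15 equals 15, so the answer is Yes.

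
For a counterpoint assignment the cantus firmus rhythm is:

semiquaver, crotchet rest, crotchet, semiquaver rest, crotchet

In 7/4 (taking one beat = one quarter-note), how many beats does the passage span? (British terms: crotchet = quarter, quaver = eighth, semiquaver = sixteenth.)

3.5

One quarter-note beat = 4 sixteenth notes.
Working in sixteenth notes: semiquaver = 1; crotchet rest = 4; crotchet = 4; semiquaver rest = 1; crotchet = 4.
Altogether 1 + 4 + 4 + 1 + 4 = 14.
14 ÷ 4 = 3.5 beats.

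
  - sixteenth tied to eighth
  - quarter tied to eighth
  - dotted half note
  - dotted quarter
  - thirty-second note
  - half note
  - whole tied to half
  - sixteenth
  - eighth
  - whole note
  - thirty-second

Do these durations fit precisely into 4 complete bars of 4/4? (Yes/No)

No

One bar of 4/4 = 32 thirty-second notes, so 4 bars = 128.
In thirty-second notes: sixteenth tied to eighth (sixteenth + eighth) = 6; quarter tied to eighth (quarter + eighth) = 12; dotted half note = 24; dotted quarter = 12; thirty-second note = 1; half note = 16; whole tied to half (whole + half) = 48; sixteenth = 2; eighth = 4; whole note = 32; thirty-second = 1.
Total: 6 + 12 + 24 + 12 + 1 + 16 + 48 + 2 + 4 + 32 + 1 = 158.
158 exceeds 128, so the answer is No.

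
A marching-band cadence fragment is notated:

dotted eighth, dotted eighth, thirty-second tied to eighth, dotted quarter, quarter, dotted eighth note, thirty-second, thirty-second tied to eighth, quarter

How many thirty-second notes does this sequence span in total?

57

Each duration in thirty-second notes: dotted eighth = 6; dotted eighth = 6; thirty-second tied to eighth (thirty-second + eighth) = 5; dotted quarter = 12; quarter = 8; dotted eighth note = 6; thirty-second = 1; thirty-second tied to eighth (thirty-second + eighth) = 5; quarter = 8.
Altogether 6 + 6 + 5 + 12 + 8 + 6 + 1 + 5 + 8 = 57 thirty-second notes.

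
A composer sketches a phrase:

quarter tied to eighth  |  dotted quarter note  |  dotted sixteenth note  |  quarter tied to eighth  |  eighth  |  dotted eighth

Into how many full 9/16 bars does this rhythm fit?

2

One bar of 9/16 = 18 thirty-second notes.
In thirty-second notes: quarter tied to eighth (quarter + eighth) = 12; dotted quarter note = 12; dotted sixteenth note = 3; quarter tied to eighth (quarter + eighth) = 12; eighth = 4; dotted eighth = 6.
Total: 12 + 12 + 3 + 12 + 4 + 6 = 49.
49 ÷ 18 = 2 complete bars with 13 left over.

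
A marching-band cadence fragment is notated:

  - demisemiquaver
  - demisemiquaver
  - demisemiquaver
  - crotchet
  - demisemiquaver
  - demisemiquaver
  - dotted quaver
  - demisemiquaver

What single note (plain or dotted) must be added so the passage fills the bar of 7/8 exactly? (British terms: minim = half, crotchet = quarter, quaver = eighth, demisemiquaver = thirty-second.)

quarter note

The bar of 7/8 = 28 thirty-second notes.
Each duration in thirty-second notes: demisemiquaver = 1; demisemiquaver = 1; demisemiquaver = 1; crotchet = 8; demisemiquaver = 1; demisemiquaver = 1; dotted quaver = 6; demisemiquaver = 1.
Adding: 1 + 1 + 1 + 8 + 1 + 1 + 6 + 1 = 20.
Remaining: 28 − 20 = 8 thirty-second notes, which is a quarter note.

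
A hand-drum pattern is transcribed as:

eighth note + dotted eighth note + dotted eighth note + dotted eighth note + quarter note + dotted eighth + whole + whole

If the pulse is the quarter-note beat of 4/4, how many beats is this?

12.5

One quarter-note beat = 4 sixteenth notes.
Working in sixteenth notes: eighth note = 2; dotted eighth note = 3; dotted eighth note = 3; dotted eighth note = 3; quarter note = 4; dotted eighth = 3; whole = 16; whole = 16.
Sum: 2 + 3 + 3 + 3 + 4 + 3 + 16 + 16 = 50.
50 ÷ 4 = 12.5 beats.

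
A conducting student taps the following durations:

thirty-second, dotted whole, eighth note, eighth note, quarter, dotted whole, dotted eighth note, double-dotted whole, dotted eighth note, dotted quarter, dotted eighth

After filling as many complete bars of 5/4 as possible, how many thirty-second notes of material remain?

One bar of 5/4 = 40 thirty-second notes.
In thirty-second notes: thirty-second = 1; dotted whole = 48; eighth note = 4; eighth note = 4; quarter = 8; dotted whole = 48; dotted eighth note = 6; double-dotted whole = 56; dotted eighth note = 6; dotted quarter = 12; dotted eighth = 6.
Total: 1 + 48 + 4 + 4 + 8 + 48 + 6 + 56 + 6 + 12 + 6 = 199.
199 ÷ 40 = 4 complete bars with 39 thirty-second notes remaining.

39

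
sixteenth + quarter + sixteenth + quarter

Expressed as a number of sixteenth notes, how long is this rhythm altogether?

Convert each value to sixteenth notes: sixteenth = 1; quarter = 4; sixteenth = 1; quarter = 4.
Adding: 1 + 4 + 1 + 4 = 10 sixteenth notes.

10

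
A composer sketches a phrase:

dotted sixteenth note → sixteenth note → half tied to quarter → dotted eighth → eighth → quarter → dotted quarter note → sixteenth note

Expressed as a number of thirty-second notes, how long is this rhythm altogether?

61

In thirty-second notes: dotted sixteenth note = 3; sixteenth note = 2; half tied to quarter (half + quarter) = 24; dotted eighth = 6; eighth = 4; quarter = 8; dotted quarter note = 12; sixteenth note = 2.
Sum: 3 + 2 + 24 + 6 + 4 + 8 + 12 + 2 = 61 thirty-second notes.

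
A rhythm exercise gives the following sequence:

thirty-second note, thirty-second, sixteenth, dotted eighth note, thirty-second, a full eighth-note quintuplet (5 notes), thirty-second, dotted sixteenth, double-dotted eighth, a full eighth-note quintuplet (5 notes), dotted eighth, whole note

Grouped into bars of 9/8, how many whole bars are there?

2

One bar of 9/8 = 36 thirty-second notes.
Each duration in thirty-second notes: thirty-second note = 1; thirty-second = 1; sixteenth = 2; dotted eighth note = 6; thirty-second = 1; a full eighth-note quintuplet (5 notes) (five quintuplet eighths span one half) = 16; thirty-second = 1; dotted sixteenth = 3; double-dotted eighth = 7; a full eighth-note quintuplet (5 notes) (five quintuplet eighths span one half) = 16; dotted eighth = 6; whole note = 32.
Altogether 1 + 1 + 2 + 6 + 1 + 16 + 1 + 3 + 7 + 16 + 6 + 32 = 92.
92 ÷ 36 = 2 complete bars with 20 left over.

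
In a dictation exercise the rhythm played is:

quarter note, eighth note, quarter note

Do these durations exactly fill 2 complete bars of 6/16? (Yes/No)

One bar of 6/16 = 3 eighth notes, so 2 bars = 6.
Express everything in eighth notes: quarter note = 2; eighth note = 1; quarter note = 2.
Sum: 2 + 1 + 2 = 5.
5 falls short of 6, so the answer is No.

No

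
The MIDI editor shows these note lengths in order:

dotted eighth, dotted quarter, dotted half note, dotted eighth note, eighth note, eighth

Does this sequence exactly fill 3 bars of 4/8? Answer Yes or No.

One bar of 4/8 = 8 sixteenth notes, so 3 bars = 24.
Working in sixteenth notes: dotted eighth = 3; dotted quarter = 6; dotted half note = 12; dotted eighth note = 3; eighth note = 2; eighth = 2.
Sum: 3 + 6 + 12 + 3 + 2 + 2 = 28.
28 exceeds 24, so the answer is No.

No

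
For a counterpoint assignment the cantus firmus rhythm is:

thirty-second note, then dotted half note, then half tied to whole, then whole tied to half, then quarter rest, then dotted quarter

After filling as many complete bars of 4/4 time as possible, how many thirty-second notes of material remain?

One bar of 4/4 = 32 thirty-second notes.
Convert each value to thirty-second notes: thirty-second note = 1; dotted half note = 24; half tied to whole (half + whole) = 48; whole tied to half (whole + half) = 48; quarter rest = 8; dotted quarter = 12.
Altogether 1 + 24 + 48 + 48 + 8 + 12 = 141.
141 ÷ 32 = 4 complete bars with 13 thirty-second notes remaining.

13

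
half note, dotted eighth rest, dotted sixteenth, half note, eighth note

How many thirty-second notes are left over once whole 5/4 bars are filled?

5

One bar of 5/4 = 40 thirty-second notes.
Each duration in thirty-second notes: half note = 16; dotted eighth rest = 6; dotted sixteenth = 3; half note = 16; eighth note = 4.
Altogether 16 + 6 + 3 + 16 + 4 = 45.
45 ÷ 40 = 1 complete bar with 5 thirty-second notes remaining.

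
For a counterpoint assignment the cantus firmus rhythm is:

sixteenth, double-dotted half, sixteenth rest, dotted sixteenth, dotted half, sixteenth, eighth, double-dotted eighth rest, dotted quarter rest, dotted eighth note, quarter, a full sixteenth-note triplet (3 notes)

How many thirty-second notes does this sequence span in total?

102

Working in thirty-second notes: sixteenth = 2; double-dotted half = 28; sixteenth rest = 2; dotted sixteenth = 3; dotted half = 24; sixteenth = 2; eighth = 4; double-dotted eighth rest = 7; dotted quarter rest = 12; dotted eighth note = 6; quarter = 8; a full sixteenth-note triplet (3 notes) (three triplet sixteenths span one eighth) = 4.
Altogether 2 + 28 + 2 + 3 + 24 + 2 + 4 + 7 + 12 + 6 + 8 + 4 = 102 thirty-second notes.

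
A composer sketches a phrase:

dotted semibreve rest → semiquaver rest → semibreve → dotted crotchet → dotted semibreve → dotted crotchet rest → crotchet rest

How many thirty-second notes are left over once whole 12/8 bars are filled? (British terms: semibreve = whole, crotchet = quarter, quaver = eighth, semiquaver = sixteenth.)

18

One bar of 12/8 = 24 sixteenth notes.
Working in sixteenth notes: dotted semibreve rest = 24; semiquaver rest = 1; semibreve = 16; dotted crotchet = 6; dotted semibreve = 24; dotted crotchet rest = 6; crotchet rest = 4.
Adding: 24 + 1 + 16 + 6 + 24 + 6 + 4 = 81.
81 ÷ 24 = 3 complete bars with 9 sixteenth notes remaining = 18 thirty-second notes.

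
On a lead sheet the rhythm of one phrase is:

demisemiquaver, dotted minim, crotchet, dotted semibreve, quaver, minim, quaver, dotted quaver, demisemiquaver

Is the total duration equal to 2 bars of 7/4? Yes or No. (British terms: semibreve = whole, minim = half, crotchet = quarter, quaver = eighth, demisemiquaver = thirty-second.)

One bar of 7/4 = 56 thirty-second notes, so 2 bars = 112.
Each duration in thirty-second notes: demisemiquaver = 1; dotted minim = 24; crotchet = 8; dotted semibreve = 48; quaver = 4; minim = 16; quaver = 4; dotted quaver = 6; demisemiquaver = 1.
Altogether 1 + 24 + 8 + 48 + 4 + 16 + 4 + 6 + 1 = 112.
112 equals 112, so the answer is Yes.

Yes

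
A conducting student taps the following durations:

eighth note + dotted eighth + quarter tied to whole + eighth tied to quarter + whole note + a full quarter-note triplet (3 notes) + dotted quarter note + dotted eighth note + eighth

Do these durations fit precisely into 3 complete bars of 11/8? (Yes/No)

One bar of 11/8 = 22 sixteenth notes, so 3 bars = 66.
In sixteenth notes: eighth note = 2; dotted eighth = 3; quarter tied to whole (quarter + whole) = 20; eighth tied to quarter (eighth + quarter) = 6; whole note = 16; a full quarter-note triplet (3 notes) (three triplet quarters span one half) = 8; dotted quarter note = 6; dotted eighth note = 3; eighth = 2.
Altogether 2 + 3 + 20 + 6 + 16 + 8 + 6 + 3 + 2 = 66.
66 equals 66, so the answer is Yes.

Yes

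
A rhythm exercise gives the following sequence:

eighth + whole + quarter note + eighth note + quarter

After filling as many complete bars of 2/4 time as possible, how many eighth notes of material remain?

2

One bar of 2/4 = 4 eighth notes.
In eighth notes: eighth = 1; whole = 8; quarter note = 2; eighth note = 1; quarter = 2.
Altogether 1 + 8 + 2 + 1 + 2 = 14.
14 ÷ 4 = 3 complete bars with 2 eighth notes remaining.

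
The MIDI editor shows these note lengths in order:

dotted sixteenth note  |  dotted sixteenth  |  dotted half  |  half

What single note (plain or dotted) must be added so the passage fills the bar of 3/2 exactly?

The bar of 3/2 = 48 thirty-second notes.
Convert each value to thirty-second notes: dotted sixteenth note = 3; dotted sixteenth = 3; dotted half = 24; half = 16.
Adding: 3 + 3 + 24 + 16 = 46.
Remaining: 48 − 46 = 2 thirty-second notes, which is a sixteenth note.

sixteenth note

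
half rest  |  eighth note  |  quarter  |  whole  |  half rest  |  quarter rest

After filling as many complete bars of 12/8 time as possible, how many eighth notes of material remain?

9

One bar of 12/8 = 12 eighth notes.
Convert each value to eighth notes: half rest = 4; eighth note = 1; quarter = 2; whole = 8; half rest = 4; quarter rest = 2.
Sum: 4 + 1 + 2 + 8 + 4 + 2 = 21.
21 ÷ 12 = 1 complete bar with 9 eighth notes remaining.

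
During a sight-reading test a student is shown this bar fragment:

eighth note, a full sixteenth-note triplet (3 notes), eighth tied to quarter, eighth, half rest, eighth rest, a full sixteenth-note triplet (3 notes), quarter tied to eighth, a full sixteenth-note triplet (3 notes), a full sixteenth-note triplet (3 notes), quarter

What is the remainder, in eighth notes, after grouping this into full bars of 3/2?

One bar of 3/2 = 12 eighth notes.
Convert each value to eighth notes: eighth note = 1; a full sixteenth-note triplet (3 notes) (three triplet sixteenths span one eighth) = 1; eighth tied to quarter (eighth + quarter) = 3; eighth = 1; half rest = 4; eighth rest = 1; a full sixteenth-note triplet (3 notes) (three triplet sixteenths span one eighth) = 1; quarter tied to eighth (quarter + eighth) = 3; a full sixteenth-note triplet (3 notes) (three triplet sixteenths span one eighth) = 1; a full sixteenth-note triplet (3 notes) (three triplet sixteenths span one eighth) = 1; quarter = 2.
Sum: 1 + 1 + 3 + 1 + 4 + 1 + 1 + 3 + 1 + 1 + 2 = 19.
19 ÷ 12 = 1 complete bar with 7 eighth notes remaining.

7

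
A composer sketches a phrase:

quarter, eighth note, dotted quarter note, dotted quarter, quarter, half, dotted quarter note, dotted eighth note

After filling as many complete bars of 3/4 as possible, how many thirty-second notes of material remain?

One bar of 3/4 = 12 sixteenth notes.
Working in sixteenth notes: quarter = 4; eighth note = 2; dotted quarter note = 6; dotted quarter = 6; quarter = 4; half = 8; dotted quarter note = 6; dotted eighth note = 3.
Altogether 4 + 2 + 6 + 6 + 4 + 8 + 6 + 3 = 39.
39 ÷ 12 = 3 complete bars with 3 sixteenth notes remaining = 6 thirty-second notes.

6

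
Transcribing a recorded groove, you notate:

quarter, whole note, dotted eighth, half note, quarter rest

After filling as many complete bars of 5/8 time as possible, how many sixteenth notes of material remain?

One bar of 5/8 = 10 sixteenth notes.
Express everything in sixteenth notes: quarter = 4; whole note = 16; dotted eighth = 3; half note = 8; quarter rest = 4.
Altogether 4 + 16 + 3 + 8 + 4 = 35.
35 ÷ 10 = 3 complete bars with 5 sixteenth notes remaining.

5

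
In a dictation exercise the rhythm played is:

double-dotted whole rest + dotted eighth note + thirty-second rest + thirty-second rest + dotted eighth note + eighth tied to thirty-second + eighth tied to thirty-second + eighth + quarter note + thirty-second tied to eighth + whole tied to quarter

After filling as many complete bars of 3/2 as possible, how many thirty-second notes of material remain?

41

One bar of 3/2 = 48 thirty-second notes.
Each duration in thirty-second notes: double-dotted whole rest = 56; dotted eighth note = 6; thirty-second rest = 1; thirty-second rest = 1; dotted eighth note = 6; eighth tied to thirty-second (eighth + thirty-second) = 5; eighth tied to thirty-second (eighth + thirty-second) = 5; eighth = 4; quarter note = 8; thirty-second tied to eighth (thirty-second + eighth) = 5; whole tied to quarter (whole + quarter) = 40.
Total: 56 + 6 + 1 + 1 + 6 + 5 + 5 + 4 + 8 + 5 + 40 = 137.
137 ÷ 48 = 2 complete bars with 41 thirty-second notes remaining.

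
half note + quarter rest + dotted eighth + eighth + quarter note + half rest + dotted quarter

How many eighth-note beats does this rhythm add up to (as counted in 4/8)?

17.5

One eighth-note beat = 2 sixteenth notes.
In sixteenth notes: half note = 8; quarter rest = 4; dotted eighth = 3; eighth = 2; quarter note = 4; half rest = 8; dotted quarter = 6.
Sum: 8 + 4 + 3 + 2 + 4 + 8 + 6 = 35.
35 ÷ 2 = 17.5 beats.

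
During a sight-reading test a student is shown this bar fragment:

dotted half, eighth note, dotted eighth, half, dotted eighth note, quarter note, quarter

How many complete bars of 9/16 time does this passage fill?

4

One bar of 9/16 = 9 sixteenth notes.
Each duration in sixteenth notes: dotted half = 12; eighth note = 2; dotted eighth = 3; half = 8; dotted eighth note = 3; quarter note = 4; quarter = 4.
Total: 12 + 2 + 3 + 8 + 3 + 4 + 4 = 36.
36 ÷ 9 = 4 complete bars with 0 left over.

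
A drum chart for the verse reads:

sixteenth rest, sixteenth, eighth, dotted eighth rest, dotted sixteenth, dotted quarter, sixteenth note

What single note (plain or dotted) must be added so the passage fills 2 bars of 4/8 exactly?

thirty-second note

2 bars of 4/8 = 32 thirty-second notes.
Express everything in thirty-second notes: sixteenth rest = 2; sixteenth = 2; eighth = 4; dotted eighth rest = 6; dotted sixteenth = 3; dotted quarter = 12; sixteenth note = 2.
Adding: 2 + 2 + 4 + 6 + 3 + 12 + 2 = 31.
Remaining: 32 − 31 = 1 thirty-second note, which is a thirty-second note.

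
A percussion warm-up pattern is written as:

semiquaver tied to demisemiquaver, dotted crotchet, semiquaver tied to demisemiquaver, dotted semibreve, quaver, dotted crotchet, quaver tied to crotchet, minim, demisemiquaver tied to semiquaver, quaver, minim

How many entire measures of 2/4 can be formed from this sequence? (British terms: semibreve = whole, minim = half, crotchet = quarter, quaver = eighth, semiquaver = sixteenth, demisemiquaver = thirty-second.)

8

One bar of 2/4 = 16 thirty-second notes.
Express everything in thirty-second notes: semiquaver tied to demisemiquaver (semiquaver + demisemiquaver) = 3; dotted crotchet = 12; semiquaver tied to demisemiquaver (semiquaver + demisemiquaver) = 3; dotted semibreve = 48; quaver = 4; dotted crotchet = 12; quaver tied to crotchet (quaver + crotchet) = 12; minim = 16; demisemiquaver tied to semiquaver (demisemiquaver + semiquaver) = 3; quaver = 4; minim = 16.
Altogether 3 + 12 + 3 + 48 + 4 + 12 + 12 + 16 + 3 + 4 + 16 = 133.
133 ÷ 16 = 8 complete bars with 5 left over.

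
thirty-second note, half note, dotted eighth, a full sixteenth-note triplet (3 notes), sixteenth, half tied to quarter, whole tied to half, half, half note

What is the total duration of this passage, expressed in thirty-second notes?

In thirty-second notes: thirty-second note = 1; half note = 16; dotted eighth = 6; a full sixteenth-note triplet (3 notes) (three triplet sixteenths span one eighth) = 4; sixteenth = 2; half tied to quarter (half + quarter) = 24; whole tied to half (whole + half) = 48; half = 16; half note = 16.
Altogether 1 + 16 + 6 + 4 + 2 + 24 + 48 + 16 + 16 = 133 thirty-second notes.

133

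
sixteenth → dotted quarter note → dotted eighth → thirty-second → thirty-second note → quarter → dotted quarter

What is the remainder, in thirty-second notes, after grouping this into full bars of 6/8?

One bar of 6/8 = 24 thirty-second notes.
Working in thirty-second notes: sixteenth = 2; dotted quarter note = 12; dotted eighth = 6; thirty-second = 1; thirty-second note = 1; quarter = 8; dotted quarter = 12.
Altogether 2 + 12 + 6 + 1 + 1 + 8 + 12 = 42.
42 ÷ 24 = 1 complete bar with 18 thirty-second notes remaining.

18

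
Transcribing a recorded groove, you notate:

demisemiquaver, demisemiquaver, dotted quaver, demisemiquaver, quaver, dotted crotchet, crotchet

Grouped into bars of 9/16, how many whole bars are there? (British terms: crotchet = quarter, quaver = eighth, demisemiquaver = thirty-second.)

One bar of 9/16 = 18 thirty-second notes.
Each duration in thirty-second notes: demisemiquaver = 1; demisemiquaver = 1; dotted quaver = 6; demisemiquaver = 1; quaver = 4; dotted crotchet = 12; crotchet = 8.
Adding: 1 + 1 + 6 + 1 + 4 + 12 + 8 = 33.
33 ÷ 18 = 1 complete bar with 15 left over.

1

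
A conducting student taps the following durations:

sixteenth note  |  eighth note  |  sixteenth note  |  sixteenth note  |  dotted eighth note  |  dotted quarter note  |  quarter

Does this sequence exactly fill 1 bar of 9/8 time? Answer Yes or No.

One bar of 9/8 = 18 sixteenth notes.
In sixteenth notes: sixteenth note = 1; eighth note = 2; sixteenth note = 1; sixteenth note = 1; dotted eighth note = 3; dotted quarter note = 6; quarter = 4.
Adding: 1 + 2 + 1 + 1 + 3 + 6 + 4 = 18.
18 equals 18, so the answer is Yes.

Yes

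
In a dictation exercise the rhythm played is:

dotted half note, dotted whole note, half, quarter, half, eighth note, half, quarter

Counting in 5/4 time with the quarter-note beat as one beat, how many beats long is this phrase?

One quarter-note beat = 2 eighth notes.
Working in eighth notes: dotted half note = 6; dotted whole note = 12; half = 4; quarter = 2; half = 4; eighth note = 1; half = 4; quarter = 2.
Sum: 6 + 12 + 4 + 2 + 4 + 1 + 4 + 2 = 35.
35 ÷ 2 = 17.5 beats.

17.5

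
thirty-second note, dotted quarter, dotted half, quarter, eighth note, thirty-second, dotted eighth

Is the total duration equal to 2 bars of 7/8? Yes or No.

One bar of 7/8 = 28 thirty-second notes, so 2 bars = 56.
Each duration in thirty-second notes: thirty-second note = 1; dotted quarter = 12; dotted half = 24; quarter = 8; eighth note = 4; thirty-second = 1; dotted eighth = 6.
Adding: 1 + 12 + 24 + 8 + 4 + 1 + 6 = 56.
56 equals 56, so the answer is Yes.

Yes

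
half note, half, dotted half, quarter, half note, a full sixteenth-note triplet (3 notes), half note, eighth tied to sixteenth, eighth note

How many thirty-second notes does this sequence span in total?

Working in thirty-second notes: half note = 16; half = 16; dotted half = 24; quarter = 8; half note = 16; a full sixteenth-note triplet (3 notes) (three triplet sixteenths span one eighth) = 4; half note = 16; eighth tied to sixteenth (eighth + sixteenth) = 6; eighth note = 4.
Altogether 16 + 16 + 24 + 8 + 16 + 4 + 16 + 6 + 4 = 110 thirty-second notes.

110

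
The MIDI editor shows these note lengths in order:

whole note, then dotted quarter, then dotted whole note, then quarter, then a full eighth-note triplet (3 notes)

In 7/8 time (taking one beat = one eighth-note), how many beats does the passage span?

27

One eighth-note beat = 2 sixteenth notes.
Convert each value to sixteenth notes: whole note = 16; dotted quarter = 6; dotted whole note = 24; quarter = 4; a full eighth-note triplet (3 notes) (three triplet eighths span one quarter) = 4.
Altogether 16 + 6 + 24 + 4 + 4 = 54.
54 ÷ 2 = 27 beats.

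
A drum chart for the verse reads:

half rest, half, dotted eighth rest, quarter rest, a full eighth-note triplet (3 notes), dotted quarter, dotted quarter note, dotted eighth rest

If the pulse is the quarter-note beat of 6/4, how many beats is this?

One quarter-note beat = 4 sixteenth notes.
Each duration in sixteenth notes: half rest = 8; half = 8; dotted eighth rest = 3; quarter rest = 4; a full eighth-note triplet (3 notes) (three triplet eighths span one quarter) = 4; dotted quarter = 6; dotted quarter note = 6; dotted eighth rest = 3.
Altogether 8 + 8 + 3 + 4 + 4 + 6 + 6 + 3 = 42.
42 ÷ 4 = 10.5 beats.

10.5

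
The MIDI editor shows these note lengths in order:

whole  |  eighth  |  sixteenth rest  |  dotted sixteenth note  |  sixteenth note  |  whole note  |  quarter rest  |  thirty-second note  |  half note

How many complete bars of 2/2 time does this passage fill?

3

One bar of 2/2 = 32 thirty-second notes.
Working in thirty-second notes: whole = 32; eighth = 4; sixteenth rest = 2; dotted sixteenth note = 3; sixteenth note = 2; whole note = 32; quarter rest = 8; thirty-second note = 1; half note = 16.
Altogether 32 + 4 + 2 + 3 + 2 + 32 + 8 + 1 + 16 = 100.
100 ÷ 32 = 3 complete bars with 4 left over.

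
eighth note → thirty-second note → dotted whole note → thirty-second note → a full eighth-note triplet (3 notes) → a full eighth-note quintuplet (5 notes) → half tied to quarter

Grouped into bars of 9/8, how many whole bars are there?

2

One bar of 9/8 = 36 thirty-second notes.
Working in thirty-second notes: eighth note = 4; thirty-second note = 1; dotted whole note = 48; thirty-second note = 1; a full eighth-note triplet (3 notes) (three triplet eighths span one quarter) = 8; a full eighth-note quintuplet (5 notes) (five quintuplet eighths span one half) = 16; half tied to quarter (half + quarter) = 24.
Altogether 4 + 1 + 48 + 1 + 8 + 16 + 24 = 102.
102 ÷ 36 = 2 complete bars with 30 left over.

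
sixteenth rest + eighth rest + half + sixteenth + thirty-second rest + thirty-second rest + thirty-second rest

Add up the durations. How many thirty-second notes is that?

Working in thirty-second notes: sixteenth rest = 2; eighth rest = 4; half = 16; sixteenth = 2; thirty-second rest = 1; thirty-second rest = 1; thirty-second rest = 1.
Sum: 2 + 4 + 16 + 2 + 1 + 1 + 1 = 27 thirty-second notes.

27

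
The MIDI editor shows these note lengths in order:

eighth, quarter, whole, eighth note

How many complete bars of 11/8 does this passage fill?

1

One bar of 11/8 = 11 eighth notes.
Working in eighth notes: eighth = 1; quarter = 2; whole = 8; eighth note = 1.
Total: 1 + 2 + 8 + 1 = 12.
12 ÷ 11 = 1 complete bar with 1 left over.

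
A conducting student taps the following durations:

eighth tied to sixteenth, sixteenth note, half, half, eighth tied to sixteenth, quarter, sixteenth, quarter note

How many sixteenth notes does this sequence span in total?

Convert each value to sixteenth notes: eighth tied to sixteenth (eighth + sixteenth) = 3; sixteenth note = 1; half = 8; half = 8; eighth tied to sixteenth (eighth + sixteenth) = 3; quarter = 4; sixteenth = 1; quarter note = 4.
Sum: 3 + 1 + 8 + 8 + 3 + 4 + 1 + 4 = 32 sixteenth notes.

32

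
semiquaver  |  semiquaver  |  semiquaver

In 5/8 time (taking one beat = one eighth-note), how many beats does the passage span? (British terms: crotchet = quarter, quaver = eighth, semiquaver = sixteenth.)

1.5

One eighth-note beat = 2 sixteenth notes.
In sixteenth notes: semiquaver = 1; semiquaver = 1; semiquaver = 1.
Altogether 1 + 1 + 1 = 3.
3 ÷ 2 = 1.5 beats.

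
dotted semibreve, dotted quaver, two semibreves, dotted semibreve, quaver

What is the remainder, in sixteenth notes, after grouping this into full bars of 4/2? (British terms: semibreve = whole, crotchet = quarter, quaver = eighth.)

One bar of 4/2 = 32 sixteenth notes.
Working in sixteenth notes: dotted semibreve = 24; dotted quaver = 3; semibreve = 16; semibreve = 16; dotted semibreve = 24; quaver = 2.
Sum: 24 + 3 + 16 + 16 + 24 + 2 = 85.
85 ÷ 32 = 2 complete bars with 21 sixteenth notes remaining.

21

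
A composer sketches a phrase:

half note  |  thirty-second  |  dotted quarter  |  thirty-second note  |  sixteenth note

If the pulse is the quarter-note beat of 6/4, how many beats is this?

4

One quarter-note beat = 8 thirty-second notes.
Working in thirty-second notes: half note = 16; thirty-second = 1; dotted quarter = 12; thirty-second note = 1; sixteenth note = 2.
Adding: 16 + 1 + 12 + 1 + 2 = 32.
32 ÷ 8 = 4 beats.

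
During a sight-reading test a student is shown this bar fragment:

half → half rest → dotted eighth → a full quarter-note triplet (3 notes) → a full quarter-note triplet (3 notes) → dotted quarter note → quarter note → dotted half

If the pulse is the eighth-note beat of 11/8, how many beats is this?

28.5

One eighth-note beat = 2 sixteenth notes.
Convert each value to sixteenth notes: half = 8; half rest = 8; dotted eighth = 3; a full quarter-note triplet (3 notes) (three triplet quarters span one half) = 8; a full quarter-note triplet (3 notes) (three triplet quarters span one half) = 8; dotted quarter note = 6; quarter note = 4; dotted half = 12.
Total: 8 + 8 + 3 + 8 + 8 + 6 + 4 + 12 = 57.
57 ÷ 2 = 28.5 beats.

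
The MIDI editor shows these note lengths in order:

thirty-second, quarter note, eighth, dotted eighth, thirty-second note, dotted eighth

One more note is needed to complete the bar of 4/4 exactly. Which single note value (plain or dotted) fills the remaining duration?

The bar of 4/4 = 32 thirty-second notes.
Convert each value to thirty-second notes: thirty-second = 1; quarter note = 8; eighth = 4; dotted eighth = 6; thirty-second note = 1; dotted eighth = 6.
Altogether 1 + 8 + 4 + 6 + 1 + 6 = 26.
Remaining: 32 − 26 = 6 thirty-second notes, which is a dotted eighth note.

dotted eighth note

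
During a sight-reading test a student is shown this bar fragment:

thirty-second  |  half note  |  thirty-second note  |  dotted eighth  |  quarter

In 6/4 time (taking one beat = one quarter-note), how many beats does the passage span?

One quarter-note beat = 8 thirty-second notes.
Each duration in thirty-second notes: thirty-second = 1; half note = 16; thirty-second note = 1; dotted eighth = 6; quarter = 8.
Altogether 1 + 16 + 1 + 6 + 8 = 32.
32 ÷ 8 = 4 beats.

4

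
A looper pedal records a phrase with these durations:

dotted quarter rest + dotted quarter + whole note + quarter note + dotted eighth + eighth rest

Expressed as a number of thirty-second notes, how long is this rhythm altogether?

74

Convert each value to thirty-second notes: dotted quarter rest = 12; dotted quarter = 12; whole note = 32; quarter note = 8; dotted eighth = 6; eighth rest = 4.
Total: 12 + 12 + 32 + 8 + 6 + 4 = 74 thirty-second notes.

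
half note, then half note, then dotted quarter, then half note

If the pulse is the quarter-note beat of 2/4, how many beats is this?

7.5

One quarter-note beat = 2 eighth notes.
Express everything in eighth notes: half note = 4; half note = 4; dotted quarter = 3; half note = 4.
Sum: 4 + 4 + 3 + 4 = 15.
15 ÷ 2 = 7.5 beats.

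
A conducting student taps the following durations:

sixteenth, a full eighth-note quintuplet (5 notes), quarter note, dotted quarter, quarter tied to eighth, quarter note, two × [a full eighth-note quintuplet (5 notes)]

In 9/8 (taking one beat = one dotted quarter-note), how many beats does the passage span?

One dotted quarter-note beat = 6 sixteenth notes.
In sixteenth notes: sixteenth = 1; a full eighth-note quintuplet (5 notes) (five quintuplet eighths span one half) = 8; quarter note = 4; dotted quarter = 6; quarter tied to eighth (quarter + eighth) = 6; quarter note = 4; a full eighth-note quintuplet (5 notes) (five quintuplet eighths span one half) = 8; a full eighth-note quintuplet (5 notes) (five quintuplet eighths span one half) = 8.
Altogether 1 + 8 + 4 + 6 + 6 + 4 + 8 + 8 = 45.
45 ÷ 6 = 7.5 beats.

7.5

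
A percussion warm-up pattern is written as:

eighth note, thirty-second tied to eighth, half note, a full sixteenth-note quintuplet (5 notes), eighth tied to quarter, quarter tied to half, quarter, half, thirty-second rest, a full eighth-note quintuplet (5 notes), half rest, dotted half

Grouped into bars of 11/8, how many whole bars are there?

3

One bar of 11/8 = 44 thirty-second notes.
Each duration in thirty-second notes: eighth note = 4; thirty-second tied to eighth (thirty-second + eighth) = 5; half note = 16; a full sixteenth-note quintuplet (5 notes) (five quintuplet sixteenths span one quarter) = 8; eighth tied to quarter (eighth + quarter) = 12; quarter tied to half (quarter + half) = 24; quarter = 8; half = 16; thirty-second rest = 1; a full eighth-note quintuplet (5 notes) (five quintuplet eighths span one half) = 16; half rest = 16; dotted half = 24.
Sum: 4 + 5 + 16 + 8 + 12 + 24 + 8 + 16 + 1 + 16 + 16 + 24 = 150.
150 ÷ 44 = 3 complete bars with 18 left over.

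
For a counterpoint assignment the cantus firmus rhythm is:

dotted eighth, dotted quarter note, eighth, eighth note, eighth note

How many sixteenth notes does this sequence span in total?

15

Convert each value to sixteenth notes: dotted eighth = 3; dotted quarter note = 6; eighth = 2; eighth note = 2; eighth note = 2.
Adding: 3 + 6 + 2 + 2 + 2 = 15 sixteenth notes.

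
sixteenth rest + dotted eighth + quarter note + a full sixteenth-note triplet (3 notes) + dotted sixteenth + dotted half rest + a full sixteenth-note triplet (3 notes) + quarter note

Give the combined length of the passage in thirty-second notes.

Convert each value to thirty-second notes: sixteenth rest = 2; dotted eighth = 6; quarter note = 8; a full sixteenth-note triplet (3 notes) (three triplet sixteenths span one eighth) = 4; dotted sixteenth = 3; dotted half rest = 24; a full sixteenth-note triplet (3 notes) (three triplet sixteenths span one eighth) = 4; quarter note = 8.
Total: 2 + 6 + 8 + 4 + 3 + 24 + 4 + 8 = 59 thirty-second notes.

59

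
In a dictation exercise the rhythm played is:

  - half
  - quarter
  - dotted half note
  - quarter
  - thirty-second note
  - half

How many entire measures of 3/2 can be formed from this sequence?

One bar of 3/2 = 48 thirty-second notes.
Convert each value to thirty-second notes: half = 16; quarter = 8; dotted half note = 24; quarter = 8; thirty-second note = 1; half = 16.
Adding: 16 + 8 + 24 + 8 + 1 + 16 = 73.
73 ÷ 48 = 1 complete bar with 25 left over.

1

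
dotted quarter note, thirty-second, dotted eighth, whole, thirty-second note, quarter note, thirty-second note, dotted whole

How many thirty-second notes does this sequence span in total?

109

Convert each value to thirty-second notes: dotted quarter note = 12; thirty-second = 1; dotted eighth = 6; whole = 32; thirty-second note = 1; quarter note = 8; thirty-second note = 1; dotted whole = 48.
Adding: 12 + 1 + 6 + 32 + 1 + 8 + 1 + 48 = 109 thirty-second notes.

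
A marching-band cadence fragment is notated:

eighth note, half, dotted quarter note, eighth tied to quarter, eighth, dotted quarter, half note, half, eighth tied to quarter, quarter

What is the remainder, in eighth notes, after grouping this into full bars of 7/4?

One bar of 7/4 = 14 eighth notes.
In eighth notes: eighth note = 1; half = 4; dotted quarter note = 3; eighth tied to quarter (eighth + quarter) = 3; eighth = 1; dotted quarter = 3; half note = 4; half = 4; eighth tied to quarter (eighth + quarter) = 3; quarter = 2.
Sum: 1 + 4 + 3 + 3 + 1 + 3 + 4 + 4 + 3 + 2 = 28.
28 ÷ 14 = 2 complete bars with 0 eighth notes remaining.

0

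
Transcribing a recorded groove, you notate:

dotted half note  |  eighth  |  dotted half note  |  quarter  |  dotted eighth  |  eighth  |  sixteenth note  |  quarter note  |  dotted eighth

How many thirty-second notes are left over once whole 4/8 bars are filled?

One bar of 4/8 = 8 sixteenth notes.
Convert each value to sixteenth notes: dotted half note = 12; eighth = 2; dotted half note = 12; quarter = 4; dotted eighth = 3; eighth = 2; sixteenth note = 1; quarter note = 4; dotted eighth = 3.
Adding: 12 + 2 + 12 + 4 + 3 + 2 + 1 + 4 + 3 = 43.
43 ÷ 8 = 5 complete bars with 3 sixteenth notes remaining = 6 thirty-second notes.

6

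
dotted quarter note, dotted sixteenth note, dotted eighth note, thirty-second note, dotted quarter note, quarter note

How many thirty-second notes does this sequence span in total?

Working in thirty-second notes: dotted quarter note = 12; dotted sixteenth note = 3; dotted eighth note = 6; thirty-second note = 1; dotted quarter note = 12; quarter note = 8.
Adding: 12 + 3 + 6 + 1 + 12 + 8 = 42 thirty-second notes.

42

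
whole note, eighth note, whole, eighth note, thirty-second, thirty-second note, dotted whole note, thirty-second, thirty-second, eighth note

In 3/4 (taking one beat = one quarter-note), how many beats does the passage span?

One quarter-note beat = 8 thirty-second notes.
In thirty-second notes: whole note = 32; eighth note = 4; whole = 32; eighth note = 4; thirty-second = 1; thirty-second note = 1; dotted whole note = 48; thirty-second = 1; thirty-second = 1; eighth note = 4.
Adding: 32 + 4 + 32 + 4 + 1 + 1 + 48 + 1 + 1 + 4 = 128.
128 ÷ 8 = 16 beats.

16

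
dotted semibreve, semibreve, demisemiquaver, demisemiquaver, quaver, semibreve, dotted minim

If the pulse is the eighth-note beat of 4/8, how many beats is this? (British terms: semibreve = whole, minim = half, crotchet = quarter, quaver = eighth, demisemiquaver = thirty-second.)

One eighth-note beat = 4 thirty-second notes.
Each duration in thirty-second notes: dotted semibreve = 48; semibreve = 32; demisemiquaver = 1; demisemiquaver = 1; quaver = 4; semibreve = 32; dotted minim = 24.
Total: 48 + 32 + 1 + 1 + 4 + 32 + 24 = 142.
142 ÷ 4 = 35.5 beats.

35.5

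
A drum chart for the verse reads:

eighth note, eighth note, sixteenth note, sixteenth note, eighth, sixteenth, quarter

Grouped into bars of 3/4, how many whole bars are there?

1

One bar of 3/4 = 12 sixteenth notes.
Each duration in sixteenth notes: eighth note = 2; eighth note = 2; sixteenth note = 1; sixteenth note = 1; eighth = 2; sixteenth = 1; quarter = 4.
Altogether 2 + 2 + 1 + 1 + 2 + 1 + 4 = 13.
13 ÷ 12 = 1 complete bar with 1 left over.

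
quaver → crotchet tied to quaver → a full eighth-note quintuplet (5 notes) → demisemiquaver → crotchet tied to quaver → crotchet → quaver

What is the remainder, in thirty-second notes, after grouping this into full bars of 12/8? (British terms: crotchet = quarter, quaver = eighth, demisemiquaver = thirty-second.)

9

One bar of 12/8 = 48 thirty-second notes.
Convert each value to thirty-second notes: quaver = 4; crotchet tied to quaver (crotchet + quaver) = 12; a full eighth-note quintuplet (5 notes) (five quintuplet eighths span one half) = 16; demisemiquaver = 1; crotchet tied to quaver (crotchet + quaver) = 12; crotchet = 8; quaver = 4.
Sum: 4 + 12 + 16 + 1 + 12 + 8 + 4 = 57.
57 ÷ 48 = 1 complete bar with 9 thirty-second notes remaining.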